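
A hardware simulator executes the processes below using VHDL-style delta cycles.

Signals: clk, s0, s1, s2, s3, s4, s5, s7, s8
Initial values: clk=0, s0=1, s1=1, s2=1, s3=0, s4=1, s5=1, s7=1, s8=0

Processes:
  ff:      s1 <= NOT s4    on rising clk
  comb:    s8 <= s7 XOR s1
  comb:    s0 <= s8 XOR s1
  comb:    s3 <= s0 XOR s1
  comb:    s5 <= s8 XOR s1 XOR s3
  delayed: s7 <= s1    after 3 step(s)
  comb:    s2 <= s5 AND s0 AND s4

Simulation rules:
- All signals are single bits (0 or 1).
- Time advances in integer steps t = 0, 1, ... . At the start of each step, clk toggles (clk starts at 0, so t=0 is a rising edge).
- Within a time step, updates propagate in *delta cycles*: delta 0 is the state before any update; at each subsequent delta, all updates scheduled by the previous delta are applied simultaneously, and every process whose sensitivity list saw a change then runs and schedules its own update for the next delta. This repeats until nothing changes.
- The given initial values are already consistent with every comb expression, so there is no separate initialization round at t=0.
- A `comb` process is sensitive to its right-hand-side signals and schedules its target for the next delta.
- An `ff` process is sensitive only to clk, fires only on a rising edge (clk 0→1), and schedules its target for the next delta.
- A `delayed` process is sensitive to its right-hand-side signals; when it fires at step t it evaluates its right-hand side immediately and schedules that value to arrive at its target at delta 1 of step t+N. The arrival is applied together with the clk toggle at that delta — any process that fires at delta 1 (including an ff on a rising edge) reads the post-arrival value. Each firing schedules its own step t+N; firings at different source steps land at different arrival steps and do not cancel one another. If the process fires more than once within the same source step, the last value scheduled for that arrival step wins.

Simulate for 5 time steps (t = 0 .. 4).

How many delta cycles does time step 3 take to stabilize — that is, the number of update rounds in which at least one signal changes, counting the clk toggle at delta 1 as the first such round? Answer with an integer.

t0.Δ0 s0=1 s7=1 s3=0 s4=1 s5=1 s2=1 s1=1 s8=0 clk=0
t0.Δ1 s0=1 s7=1 s3=0 s4=1 s5=1 s2=1 s1=1 s8=0 clk=1
t0.Δ2 s0=1 s7=1 s3=0 s4=1 s5=1 s2=1 s1=0 s8=0 clk=1
t0.Δ3 s0=0 s7=1 s3=1 s4=1 s5=0 s2=1 s1=0 s8=1 clk=1
t0.Δ4 s0=1 s7=1 s3=0 s4=1 s5=0 s2=0 s1=0 s8=1 clk=1
t0.Δ5 s0=1 s7=1 s3=1 s4=1 s5=1 s2=0 s1=0 s8=1 clk=1
t0.Δ6 s0=1 s7=1 s3=1 s4=1 s5=0 s2=1 s1=0 s8=1 clk=1
t0.Δ7 s0=1 s7=1 s3=1 s4=1 s5=0 s2=0 s1=0 s8=1 clk=1
t1.Δ0 s0=1 s7=1 s3=1 s4=1 s5=0 s2=0 s1=0 s8=1 clk=1
t1.Δ1 s0=1 s7=1 s3=1 s4=1 s5=0 s2=0 s1=0 s8=1 clk=0
t2.Δ0 s0=1 s7=1 s3=1 s4=1 s5=0 s2=0 s1=0 s8=1 clk=0
t2.Δ1 s0=1 s7=1 s3=1 s4=1 s5=0 s2=0 s1=0 s8=1 clk=1
t3.Δ0 s0=1 s7=1 s3=1 s4=1 s5=0 s2=0 s1=0 s8=1 clk=1
t3.Δ1 s0=1 s7=0 s3=1 s4=1 s5=0 s2=0 s1=0 s8=1 clk=0
t3.Δ2 s0=1 s7=0 s3=1 s4=1 s5=0 s2=0 s1=0 s8=0 clk=0
t3.Δ3 s0=0 s7=0 s3=1 s4=1 s5=1 s2=0 s1=0 s8=0 clk=0
t3.Δ4 s0=0 s7=0 s3=0 s4=1 s5=1 s2=0 s1=0 s8=0 clk=0
t3.Δ5 s0=0 s7=0 s3=0 s4=1 s5=0 s2=0 s1=0 s8=0 clk=0
t4.Δ0 s0=0 s7=0 s3=0 s4=1 s5=0 s2=0 s1=0 s8=0 clk=0
t4.Δ1 s0=0 s7=0 s3=0 s4=1 s5=0 s2=0 s1=0 s8=0 clk=1

5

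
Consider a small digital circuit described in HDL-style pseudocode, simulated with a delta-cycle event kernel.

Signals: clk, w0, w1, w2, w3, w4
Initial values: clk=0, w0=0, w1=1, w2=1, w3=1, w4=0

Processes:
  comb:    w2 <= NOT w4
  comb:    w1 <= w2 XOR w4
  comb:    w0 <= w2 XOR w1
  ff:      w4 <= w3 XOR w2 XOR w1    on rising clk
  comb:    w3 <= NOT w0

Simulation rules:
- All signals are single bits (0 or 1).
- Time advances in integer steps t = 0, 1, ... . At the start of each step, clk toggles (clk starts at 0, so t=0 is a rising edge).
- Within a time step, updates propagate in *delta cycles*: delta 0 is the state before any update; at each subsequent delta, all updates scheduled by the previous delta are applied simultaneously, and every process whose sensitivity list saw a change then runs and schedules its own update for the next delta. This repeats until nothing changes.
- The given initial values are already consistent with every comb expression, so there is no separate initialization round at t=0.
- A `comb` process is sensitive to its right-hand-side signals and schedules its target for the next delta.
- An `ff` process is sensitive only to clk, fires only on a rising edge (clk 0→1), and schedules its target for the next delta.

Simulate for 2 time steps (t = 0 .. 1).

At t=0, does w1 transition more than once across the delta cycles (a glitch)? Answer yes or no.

yes

t0.Δ0 w4=0 clk=0 w0=0 w1=1 w3=1 w2=1
t0.Δ1 w4=0 clk=1 w0=0 w1=1 w3=1 w2=1
t0.Δ2 w4=1 clk=1 w0=0 w1=1 w3=1 w2=1
t0.Δ3 w4=1 clk=1 w0=0 w1=0 w3=1 w2=0
t0.Δ4 w4=1 clk=1 w0=0 w1=1 w3=1 w2=0
t0.Δ5 w4=1 clk=1 w0=1 w1=1 w3=1 w2=0
t0.Δ6 w4=1 clk=1 w0=1 w1=1 w3=0 w2=0
t1.Δ0 w4=1 clk=1 w0=1 w1=1 w3=0 w2=0
t1.Δ1 w4=1 clk=0 w0=1 w1=1 w3=0 w2=0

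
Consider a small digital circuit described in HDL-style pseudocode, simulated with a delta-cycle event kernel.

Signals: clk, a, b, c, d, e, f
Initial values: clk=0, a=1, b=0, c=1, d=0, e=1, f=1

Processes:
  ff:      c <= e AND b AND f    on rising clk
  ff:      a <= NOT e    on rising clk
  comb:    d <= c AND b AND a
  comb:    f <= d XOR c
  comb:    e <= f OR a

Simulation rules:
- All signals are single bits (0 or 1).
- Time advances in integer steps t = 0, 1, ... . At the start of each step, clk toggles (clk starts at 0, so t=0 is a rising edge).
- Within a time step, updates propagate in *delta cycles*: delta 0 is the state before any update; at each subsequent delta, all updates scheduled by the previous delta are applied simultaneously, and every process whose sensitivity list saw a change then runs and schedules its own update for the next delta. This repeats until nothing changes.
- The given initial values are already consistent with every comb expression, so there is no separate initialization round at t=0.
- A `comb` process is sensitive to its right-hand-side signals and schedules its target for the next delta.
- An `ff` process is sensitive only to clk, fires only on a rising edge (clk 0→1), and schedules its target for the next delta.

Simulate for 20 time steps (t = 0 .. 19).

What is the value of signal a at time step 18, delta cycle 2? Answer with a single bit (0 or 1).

1

[bits: clk,d,e,c,b,f,a]
t=0: Δ0=0011011 Δ1=1011011 Δ2=1010010 Δ3=1010000 Δ4=1000000 | 4Δ
t=1: Δ0=1000000 Δ1=0000000 | 1Δ
t=2: Δ0=0000000 Δ1=1000000 Δ2=1000001 Δ3=1010001 | 3Δ
t=3: Δ0=1010001 Δ1=0010001 | 1Δ
t=4: Δ0=0010001 Δ1=1010001 Δ2=1010000 Δ3=1000000 | 3Δ
t=5: Δ0=1000000 Δ1=0000000 | 1Δ
t=6: Δ0=0000000 Δ1=1000000 Δ2=1000001 Δ3=1010001 | 3Δ
t=7: Δ0=1010001 Δ1=0010001 | 1Δ
t=8: Δ0=0010001 Δ1=1010001 Δ2=1010000 Δ3=1000000 | 3Δ
t=9: Δ0=1000000 Δ1=0000000 | 1Δ
t=10: Δ0=0000000 Δ1=1000000 Δ2=1000001 Δ3=1010001 | 3Δ
t=11: Δ0=1010001 Δ1=0010001 | 1Δ
t=12: Δ0=0010001 Δ1=1010001 Δ2=1010000 Δ3=1000000 | 3Δ
t=13: Δ0=1000000 Δ1=0000000 | 1Δ
t=14: Δ0=0000000 Δ1=1000000 Δ2=1000001 Δ3=1010001 | 3Δ
t=15: Δ0=1010001 Δ1=0010001 | 1Δ
t=16: Δ0=0010001 Δ1=1010001 Δ2=1010000 Δ3=1000000 | 3Δ
t=17: Δ0=1000000 Δ1=0000000 | 1Δ
t=18: Δ0=0000000 Δ1=1000000 Δ2=1000001 Δ3=1010001 | 3Δ
t=19: Δ0=1010001 Δ1=0010001 | 1Δ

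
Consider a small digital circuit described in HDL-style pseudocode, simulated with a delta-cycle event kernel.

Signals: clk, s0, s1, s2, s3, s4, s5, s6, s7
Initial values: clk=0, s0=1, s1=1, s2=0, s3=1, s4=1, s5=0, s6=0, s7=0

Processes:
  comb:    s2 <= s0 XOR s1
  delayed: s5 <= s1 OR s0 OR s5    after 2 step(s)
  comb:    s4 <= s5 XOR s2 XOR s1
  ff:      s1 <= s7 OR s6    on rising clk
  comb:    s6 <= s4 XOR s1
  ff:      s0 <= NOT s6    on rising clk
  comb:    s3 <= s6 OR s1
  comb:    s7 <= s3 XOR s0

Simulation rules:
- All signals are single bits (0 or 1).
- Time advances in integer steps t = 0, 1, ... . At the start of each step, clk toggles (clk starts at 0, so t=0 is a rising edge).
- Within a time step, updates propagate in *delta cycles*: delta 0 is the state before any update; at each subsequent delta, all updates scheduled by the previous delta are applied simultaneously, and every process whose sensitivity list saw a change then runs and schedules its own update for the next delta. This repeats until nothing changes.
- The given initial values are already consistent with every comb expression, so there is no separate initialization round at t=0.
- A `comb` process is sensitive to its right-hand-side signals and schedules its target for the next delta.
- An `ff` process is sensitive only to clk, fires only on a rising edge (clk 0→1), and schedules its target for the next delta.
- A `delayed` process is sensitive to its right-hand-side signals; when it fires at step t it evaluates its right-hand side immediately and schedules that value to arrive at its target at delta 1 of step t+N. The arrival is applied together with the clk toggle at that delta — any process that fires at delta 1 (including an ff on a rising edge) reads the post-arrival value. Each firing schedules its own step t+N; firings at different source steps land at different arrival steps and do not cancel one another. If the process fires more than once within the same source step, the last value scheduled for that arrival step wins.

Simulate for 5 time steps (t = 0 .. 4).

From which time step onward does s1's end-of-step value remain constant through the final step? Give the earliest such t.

t0.Δ0 s0=1 s5=0 s1=1 clk=0 s6=0 s7=0 s2=0 s3=1 s4=1
t0.Δ1 s0=1 s5=0 s1=1 clk=1 s6=0 s7=0 s2=0 s3=1 s4=1
t0.Δ2 s0=1 s5=0 s1=0 clk=1 s6=0 s7=0 s2=0 s3=1 s4=1
t0.Δ3 s0=1 s5=0 s1=0 clk=1 s6=1 s7=0 s2=1 s3=0 s4=0
t0.Δ4 s0=1 s5=0 s1=0 clk=1 s6=0 s7=1 s2=1 s3=1 s4=1
t0.Δ5 s0=1 s5=0 s1=0 clk=1 s6=1 s7=0 s2=1 s3=0 s4=1
t0.Δ6 s0=1 s5=0 s1=0 clk=1 s6=1 s7=1 s2=1 s3=1 s4=1
t0.Δ7 s0=1 s5=0 s1=0 clk=1 s6=1 s7=0 s2=1 s3=1 s4=1
t1.Δ0 s0=1 s5=0 s1=0 clk=1 s6=1 s7=0 s2=1 s3=1 s4=1
t1.Δ1 s0=1 s5=0 s1=0 clk=0 s6=1 s7=0 s2=1 s3=1 s4=1
t2.Δ0 s0=1 s5=0 s1=0 clk=0 s6=1 s7=0 s2=1 s3=1 s4=1
t2.Δ1 s0=1 s5=1 s1=0 clk=1 s6=1 s7=0 s2=1 s3=1 s4=1
t2.Δ2 s0=0 s5=1 s1=1 clk=1 s6=1 s7=0 s2=1 s3=1 s4=0
t2.Δ3 s0=0 s5=1 s1=1 clk=1 s6=1 s7=1 s2=1 s3=1 s4=1
t2.Δ4 s0=0 s5=1 s1=1 clk=1 s6=0 s7=1 s2=1 s3=1 s4=1
t3.Δ0 s0=0 s5=1 s1=1 clk=1 s6=0 s7=1 s2=1 s3=1 s4=1
t3.Δ1 s0=0 s5=1 s1=1 clk=0 s6=0 s7=1 s2=1 s3=1 s4=1
t4.Δ0 s0=0 s5=1 s1=1 clk=0 s6=0 s7=1 s2=1 s3=1 s4=1
t4.Δ1 s0=0 s5=1 s1=1 clk=1 s6=0 s7=1 s2=1 s3=1 s4=1
t4.Δ2 s0=1 s5=1 s1=1 clk=1 s6=0 s7=1 s2=1 s3=1 s4=1
t4.Δ3 s0=1 s5=1 s1=1 clk=1 s6=0 s7=0 s2=0 s3=1 s4=1
t4.Δ4 s0=1 s5=1 s1=1 clk=1 s6=0 s7=0 s2=0 s3=1 s4=0
t4.Δ5 s0=1 s5=1 s1=1 clk=1 s6=1 s7=0 s2=0 s3=1 s4=0

2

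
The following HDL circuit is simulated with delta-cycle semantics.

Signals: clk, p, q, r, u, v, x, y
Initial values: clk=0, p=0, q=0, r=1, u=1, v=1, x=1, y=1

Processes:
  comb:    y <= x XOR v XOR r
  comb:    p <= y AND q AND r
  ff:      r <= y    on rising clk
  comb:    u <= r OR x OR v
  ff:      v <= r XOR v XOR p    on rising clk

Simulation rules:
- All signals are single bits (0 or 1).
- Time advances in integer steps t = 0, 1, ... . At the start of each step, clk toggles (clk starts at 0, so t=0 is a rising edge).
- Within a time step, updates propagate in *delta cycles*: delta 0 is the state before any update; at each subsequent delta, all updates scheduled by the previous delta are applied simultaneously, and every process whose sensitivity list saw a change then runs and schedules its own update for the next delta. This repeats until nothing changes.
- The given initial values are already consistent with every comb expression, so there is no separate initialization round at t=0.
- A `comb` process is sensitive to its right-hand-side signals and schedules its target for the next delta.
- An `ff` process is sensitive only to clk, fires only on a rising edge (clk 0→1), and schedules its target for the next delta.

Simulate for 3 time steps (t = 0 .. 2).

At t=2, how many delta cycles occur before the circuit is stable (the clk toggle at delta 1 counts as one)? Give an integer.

t=0 Δ0: x=1 clk=0 u=1 v=1 p=0 y=1 r=1 q=0
  Δ1: clk:0→1
  Δ2: v:1→0
  Δ3: y:1→0
  (3Δ to stable)
t=1 Δ0: x=1 clk=1 u=1 v=0 p=0 y=0 r=1 q=0
  Δ1: clk:1→0
  (1Δ to stable)
t=2 Δ0: x=1 clk=0 u=1 v=0 p=0 y=0 r=1 q=0
  Δ1: clk:0→1
  Δ2: v:0→1, r:1→0
  (2Δ to stable)

2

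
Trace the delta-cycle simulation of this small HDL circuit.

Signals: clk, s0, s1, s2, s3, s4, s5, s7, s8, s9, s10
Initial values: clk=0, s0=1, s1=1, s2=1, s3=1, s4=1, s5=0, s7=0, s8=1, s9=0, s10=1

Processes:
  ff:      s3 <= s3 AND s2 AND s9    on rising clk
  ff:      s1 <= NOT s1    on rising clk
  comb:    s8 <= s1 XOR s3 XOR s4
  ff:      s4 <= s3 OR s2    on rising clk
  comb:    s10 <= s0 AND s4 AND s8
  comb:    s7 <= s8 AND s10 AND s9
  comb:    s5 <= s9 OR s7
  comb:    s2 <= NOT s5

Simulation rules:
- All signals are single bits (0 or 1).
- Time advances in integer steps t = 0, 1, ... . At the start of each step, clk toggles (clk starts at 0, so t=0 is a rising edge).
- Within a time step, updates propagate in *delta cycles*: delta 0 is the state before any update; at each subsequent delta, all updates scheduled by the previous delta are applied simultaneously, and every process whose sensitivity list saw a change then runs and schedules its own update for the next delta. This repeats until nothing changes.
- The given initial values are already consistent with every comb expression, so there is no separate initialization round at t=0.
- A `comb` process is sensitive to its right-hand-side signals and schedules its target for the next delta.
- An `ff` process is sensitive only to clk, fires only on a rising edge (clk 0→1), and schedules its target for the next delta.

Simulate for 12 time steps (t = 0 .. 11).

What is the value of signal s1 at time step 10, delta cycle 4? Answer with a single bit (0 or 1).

1

t0.Δ0 s7=0 s5=0 s0=1 s8=1 s9=0 s3=1 s10=1 s2=1 s4=1 s1=1 clk=0
t0.Δ1 s7=0 s5=0 s0=1 s8=1 s9=0 s3=1 s10=1 s2=1 s4=1 s1=1 clk=1
t0.Δ2 s7=0 s5=0 s0=1 s8=1 s9=0 s3=0 s10=1 s2=1 s4=1 s1=0 clk=1
t1.Δ0 s7=0 s5=0 s0=1 s8=1 s9=0 s3=0 s10=1 s2=1 s4=1 s1=0 clk=1
t1.Δ1 s7=0 s5=0 s0=1 s8=1 s9=0 s3=0 s10=1 s2=1 s4=1 s1=0 clk=0
t2.Δ0 s7=0 s5=0 s0=1 s8=1 s9=0 s3=0 s10=1 s2=1 s4=1 s1=0 clk=0
t2.Δ1 s7=0 s5=0 s0=1 s8=1 s9=0 s3=0 s10=1 s2=1 s4=1 s1=0 clk=1
t2.Δ2 s7=0 s5=0 s0=1 s8=1 s9=0 s3=0 s10=1 s2=1 s4=1 s1=1 clk=1
t2.Δ3 s7=0 s5=0 s0=1 s8=0 s9=0 s3=0 s10=1 s2=1 s4=1 s1=1 clk=1
t2.Δ4 s7=0 s5=0 s0=1 s8=0 s9=0 s3=0 s10=0 s2=1 s4=1 s1=1 clk=1
t3.Δ0 s7=0 s5=0 s0=1 s8=0 s9=0 s3=0 s10=0 s2=1 s4=1 s1=1 clk=1
t3.Δ1 s7=0 s5=0 s0=1 s8=0 s9=0 s3=0 s10=0 s2=1 s4=1 s1=1 clk=0
t4.Δ0 s7=0 s5=0 s0=1 s8=0 s9=0 s3=0 s10=0 s2=1 s4=1 s1=1 clk=0
t4.Δ1 s7=0 s5=0 s0=1 s8=0 s9=0 s3=0 s10=0 s2=1 s4=1 s1=1 clk=1
t4.Δ2 s7=0 s5=0 s0=1 s8=0 s9=0 s3=0 s10=0 s2=1 s4=1 s1=0 clk=1
t4.Δ3 s7=0 s5=0 s0=1 s8=1 s9=0 s3=0 s10=0 s2=1 s4=1 s1=0 clk=1
t4.Δ4 s7=0 s5=0 s0=1 s8=1 s9=0 s3=0 s10=1 s2=1 s4=1 s1=0 clk=1
t5.Δ0 s7=0 s5=0 s0=1 s8=1 s9=0 s3=0 s10=1 s2=1 s4=1 s1=0 clk=1
t5.Δ1 s7=0 s5=0 s0=1 s8=1 s9=0 s3=0 s10=1 s2=1 s4=1 s1=0 clk=0
t6.Δ0 s7=0 s5=0 s0=1 s8=1 s9=0 s3=0 s10=1 s2=1 s4=1 s1=0 clk=0
t6.Δ1 s7=0 s5=0 s0=1 s8=1 s9=0 s3=0 s10=1 s2=1 s4=1 s1=0 clk=1
t6.Δ2 s7=0 s5=0 s0=1 s8=1 s9=0 s3=0 s10=1 s2=1 s4=1 s1=1 clk=1
t6.Δ3 s7=0 s5=0 s0=1 s8=0 s9=0 s3=0 s10=1 s2=1 s4=1 s1=1 clk=1
t6.Δ4 s7=0 s5=0 s0=1 s8=0 s9=0 s3=0 s10=0 s2=1 s4=1 s1=1 clk=1
t7.Δ0 s7=0 s5=0 s0=1 s8=0 s9=0 s3=0 s10=0 s2=1 s4=1 s1=1 clk=1
t7.Δ1 s7=0 s5=0 s0=1 s8=0 s9=0 s3=0 s10=0 s2=1 s4=1 s1=1 clk=0
t8.Δ0 s7=0 s5=0 s0=1 s8=0 s9=0 s3=0 s10=0 s2=1 s4=1 s1=1 clk=0
t8.Δ1 s7=0 s5=0 s0=1 s8=0 s9=0 s3=0 s10=0 s2=1 s4=1 s1=1 clk=1
t8.Δ2 s7=0 s5=0 s0=1 s8=0 s9=0 s3=0 s10=0 s2=1 s4=1 s1=0 clk=1
t8.Δ3 s7=0 s5=0 s0=1 s8=1 s9=0 s3=0 s10=0 s2=1 s4=1 s1=0 clk=1
t8.Δ4 s7=0 s5=0 s0=1 s8=1 s9=0 s3=0 s10=1 s2=1 s4=1 s1=0 clk=1
t9.Δ0 s7=0 s5=0 s0=1 s8=1 s9=0 s3=0 s10=1 s2=1 s4=1 s1=0 clk=1
t9.Δ1 s7=0 s5=0 s0=1 s8=1 s9=0 s3=0 s10=1 s2=1 s4=1 s1=0 clk=0
t10.Δ0 s7=0 s5=0 s0=1 s8=1 s9=0 s3=0 s10=1 s2=1 s4=1 s1=0 clk=0
t10.Δ1 s7=0 s5=0 s0=1 s8=1 s9=0 s3=0 s10=1 s2=1 s4=1 s1=0 clk=1
t10.Δ2 s7=0 s5=0 s0=1 s8=1 s9=0 s3=0 s10=1 s2=1 s4=1 s1=1 clk=1
t10.Δ3 s7=0 s5=0 s0=1 s8=0 s9=0 s3=0 s10=1 s2=1 s4=1 s1=1 clk=1
t10.Δ4 s7=0 s5=0 s0=1 s8=0 s9=0 s3=0 s10=0 s2=1 s4=1 s1=1 clk=1
t11.Δ0 s7=0 s5=0 s0=1 s8=0 s9=0 s3=0 s10=0 s2=1 s4=1 s1=1 clk=1
t11.Δ1 s7=0 s5=0 s0=1 s8=0 s9=0 s3=0 s10=0 s2=1 s4=1 s1=1 clk=0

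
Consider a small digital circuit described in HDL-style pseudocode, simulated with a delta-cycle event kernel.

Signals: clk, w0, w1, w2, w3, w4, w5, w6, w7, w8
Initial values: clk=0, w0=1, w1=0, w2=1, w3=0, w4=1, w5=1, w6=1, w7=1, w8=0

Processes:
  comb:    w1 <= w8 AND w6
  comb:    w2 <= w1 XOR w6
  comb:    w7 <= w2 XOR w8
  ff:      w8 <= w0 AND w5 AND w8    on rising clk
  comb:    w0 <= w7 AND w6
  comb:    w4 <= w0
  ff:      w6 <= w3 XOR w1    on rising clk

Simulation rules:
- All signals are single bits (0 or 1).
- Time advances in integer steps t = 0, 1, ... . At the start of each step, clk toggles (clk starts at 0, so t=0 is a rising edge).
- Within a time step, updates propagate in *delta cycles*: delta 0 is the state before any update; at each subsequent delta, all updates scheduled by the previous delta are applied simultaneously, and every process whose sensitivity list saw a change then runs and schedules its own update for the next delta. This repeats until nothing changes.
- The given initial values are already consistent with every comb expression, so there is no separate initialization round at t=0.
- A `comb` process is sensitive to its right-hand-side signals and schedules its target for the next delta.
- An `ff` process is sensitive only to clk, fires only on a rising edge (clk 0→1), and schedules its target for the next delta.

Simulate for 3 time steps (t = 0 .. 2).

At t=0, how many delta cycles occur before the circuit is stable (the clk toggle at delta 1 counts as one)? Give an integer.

[bits: w2,w7,w1,w5,w8,w3,clk,w4,w6,w0]
t=0: Δ0=1101000111 Δ1=1101001111 Δ2=1101001101 Δ3=0101001100 Δ4=0001001000 | 4Δ
t=1: Δ0=0001001000 Δ1=0001000000 | 1Δ
t=2: Δ0=0001000000 Δ1=0001001000 | 1Δ

4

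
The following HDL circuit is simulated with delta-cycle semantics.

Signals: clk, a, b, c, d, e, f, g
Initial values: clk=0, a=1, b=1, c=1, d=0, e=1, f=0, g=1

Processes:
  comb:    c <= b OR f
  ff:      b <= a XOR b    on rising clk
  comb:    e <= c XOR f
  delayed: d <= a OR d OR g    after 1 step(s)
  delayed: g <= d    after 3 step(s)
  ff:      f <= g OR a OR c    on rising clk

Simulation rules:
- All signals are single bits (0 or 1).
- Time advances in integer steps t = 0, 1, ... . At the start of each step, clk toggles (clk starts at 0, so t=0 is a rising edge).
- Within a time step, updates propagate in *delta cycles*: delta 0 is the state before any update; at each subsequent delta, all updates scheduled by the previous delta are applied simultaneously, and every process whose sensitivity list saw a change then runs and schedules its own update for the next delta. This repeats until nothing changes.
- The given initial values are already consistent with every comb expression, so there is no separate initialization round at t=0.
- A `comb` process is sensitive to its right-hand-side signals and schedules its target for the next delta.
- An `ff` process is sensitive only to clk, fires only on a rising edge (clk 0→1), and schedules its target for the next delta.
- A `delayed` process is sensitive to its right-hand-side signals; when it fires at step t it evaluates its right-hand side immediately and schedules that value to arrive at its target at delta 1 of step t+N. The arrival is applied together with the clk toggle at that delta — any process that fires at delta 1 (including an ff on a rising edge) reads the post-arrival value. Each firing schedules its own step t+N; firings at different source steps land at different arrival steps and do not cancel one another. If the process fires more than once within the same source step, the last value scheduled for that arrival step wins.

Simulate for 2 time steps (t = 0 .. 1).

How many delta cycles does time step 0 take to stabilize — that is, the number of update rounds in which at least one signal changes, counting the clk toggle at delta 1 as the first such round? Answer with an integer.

t0.Δ0 g=1 a=1 c=1 e=1 b=1 f=0 d=0 clk=0
t0.Δ1 g=1 a=1 c=1 e=1 b=1 f=0 d=0 clk=1
t0.Δ2 g=1 a=1 c=1 e=1 b=0 f=1 d=0 clk=1
t0.Δ3 g=1 a=1 c=1 e=0 b=0 f=1 d=0 clk=1
t1.Δ0 g=1 a=1 c=1 e=0 b=0 f=1 d=0 clk=1
t1.Δ1 g=1 a=1 c=1 e=0 b=0 f=1 d=0 clk=0

3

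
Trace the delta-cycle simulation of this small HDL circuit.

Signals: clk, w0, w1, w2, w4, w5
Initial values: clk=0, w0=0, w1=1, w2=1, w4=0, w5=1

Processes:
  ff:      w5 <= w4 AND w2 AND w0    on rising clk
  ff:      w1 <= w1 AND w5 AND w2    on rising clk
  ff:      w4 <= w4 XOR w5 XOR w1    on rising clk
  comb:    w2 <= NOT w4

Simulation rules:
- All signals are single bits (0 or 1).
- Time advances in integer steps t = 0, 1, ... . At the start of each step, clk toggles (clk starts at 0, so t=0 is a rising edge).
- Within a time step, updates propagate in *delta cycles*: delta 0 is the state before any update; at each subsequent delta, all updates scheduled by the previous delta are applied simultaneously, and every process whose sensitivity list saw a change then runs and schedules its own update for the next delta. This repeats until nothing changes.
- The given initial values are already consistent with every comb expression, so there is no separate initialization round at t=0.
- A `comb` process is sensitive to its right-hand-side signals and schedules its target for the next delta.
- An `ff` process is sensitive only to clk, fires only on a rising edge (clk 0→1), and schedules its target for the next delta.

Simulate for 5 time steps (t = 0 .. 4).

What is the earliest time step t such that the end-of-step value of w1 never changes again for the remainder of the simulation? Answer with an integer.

2

[bits: w0,w4,w2,clk,w1,w5]
t=0: Δ0=001011 Δ1=001111 Δ2=001110 | 2Δ
t=1: Δ0=001110 Δ1=001010 | 1Δ
t=2: Δ0=001010 Δ1=001110 Δ2=011100 Δ3=010100 | 3Δ
t=3: Δ0=010100 Δ1=010000 | 1Δ
t=4: Δ0=010000 Δ1=010100 | 1Δ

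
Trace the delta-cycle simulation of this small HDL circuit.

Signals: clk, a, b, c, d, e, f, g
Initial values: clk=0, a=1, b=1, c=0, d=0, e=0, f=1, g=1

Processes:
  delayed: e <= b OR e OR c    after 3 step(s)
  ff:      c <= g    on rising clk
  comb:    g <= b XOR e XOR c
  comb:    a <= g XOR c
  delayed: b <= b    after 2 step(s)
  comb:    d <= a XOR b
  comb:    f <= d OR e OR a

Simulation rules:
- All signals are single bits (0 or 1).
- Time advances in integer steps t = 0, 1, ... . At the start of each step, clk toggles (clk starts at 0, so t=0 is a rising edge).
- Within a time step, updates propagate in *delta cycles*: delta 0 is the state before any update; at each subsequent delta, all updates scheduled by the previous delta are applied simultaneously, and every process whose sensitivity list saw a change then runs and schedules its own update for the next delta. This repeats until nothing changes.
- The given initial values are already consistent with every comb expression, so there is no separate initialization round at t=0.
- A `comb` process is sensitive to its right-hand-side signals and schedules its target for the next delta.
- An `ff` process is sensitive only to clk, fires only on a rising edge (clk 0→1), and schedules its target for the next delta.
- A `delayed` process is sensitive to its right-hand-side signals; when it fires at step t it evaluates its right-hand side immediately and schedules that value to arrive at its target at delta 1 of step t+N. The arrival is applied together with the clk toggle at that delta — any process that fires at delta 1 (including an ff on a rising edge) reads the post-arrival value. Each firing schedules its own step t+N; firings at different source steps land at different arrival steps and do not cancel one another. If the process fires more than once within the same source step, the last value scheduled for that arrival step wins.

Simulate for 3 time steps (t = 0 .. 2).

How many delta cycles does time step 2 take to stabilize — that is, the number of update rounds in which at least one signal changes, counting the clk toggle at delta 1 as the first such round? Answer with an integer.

5

t0.Δ0 clk=0 f=1 a=1 c=0 d=0 g=1 e=0 b=1
t0.Δ1 clk=1 f=1 a=1 c=0 d=0 g=1 e=0 b=1
t0.Δ2 clk=1 f=1 a=1 c=1 d=0 g=1 e=0 b=1
t0.Δ3 clk=1 f=1 a=0 c=1 d=0 g=0 e=0 b=1
t0.Δ4 clk=1 f=0 a=1 c=1 d=1 g=0 e=0 b=1
t0.Δ5 clk=1 f=1 a=1 c=1 d=0 g=0 e=0 b=1
t1.Δ0 clk=1 f=1 a=1 c=1 d=0 g=0 e=0 b=1
t1.Δ1 clk=0 f=1 a=1 c=1 d=0 g=0 e=0 b=1
t2.Δ0 clk=0 f=1 a=1 c=1 d=0 g=0 e=0 b=1
t2.Δ1 clk=1 f=1 a=1 c=1 d=0 g=0 e=0 b=1
t2.Δ2 clk=1 f=1 a=1 c=0 d=0 g=0 e=0 b=1
t2.Δ3 clk=1 f=1 a=0 c=0 d=0 g=1 e=0 b=1
t2.Δ4 clk=1 f=0 a=1 c=0 d=1 g=1 e=0 b=1
t2.Δ5 clk=1 f=1 a=1 c=0 d=0 g=1 e=0 b=1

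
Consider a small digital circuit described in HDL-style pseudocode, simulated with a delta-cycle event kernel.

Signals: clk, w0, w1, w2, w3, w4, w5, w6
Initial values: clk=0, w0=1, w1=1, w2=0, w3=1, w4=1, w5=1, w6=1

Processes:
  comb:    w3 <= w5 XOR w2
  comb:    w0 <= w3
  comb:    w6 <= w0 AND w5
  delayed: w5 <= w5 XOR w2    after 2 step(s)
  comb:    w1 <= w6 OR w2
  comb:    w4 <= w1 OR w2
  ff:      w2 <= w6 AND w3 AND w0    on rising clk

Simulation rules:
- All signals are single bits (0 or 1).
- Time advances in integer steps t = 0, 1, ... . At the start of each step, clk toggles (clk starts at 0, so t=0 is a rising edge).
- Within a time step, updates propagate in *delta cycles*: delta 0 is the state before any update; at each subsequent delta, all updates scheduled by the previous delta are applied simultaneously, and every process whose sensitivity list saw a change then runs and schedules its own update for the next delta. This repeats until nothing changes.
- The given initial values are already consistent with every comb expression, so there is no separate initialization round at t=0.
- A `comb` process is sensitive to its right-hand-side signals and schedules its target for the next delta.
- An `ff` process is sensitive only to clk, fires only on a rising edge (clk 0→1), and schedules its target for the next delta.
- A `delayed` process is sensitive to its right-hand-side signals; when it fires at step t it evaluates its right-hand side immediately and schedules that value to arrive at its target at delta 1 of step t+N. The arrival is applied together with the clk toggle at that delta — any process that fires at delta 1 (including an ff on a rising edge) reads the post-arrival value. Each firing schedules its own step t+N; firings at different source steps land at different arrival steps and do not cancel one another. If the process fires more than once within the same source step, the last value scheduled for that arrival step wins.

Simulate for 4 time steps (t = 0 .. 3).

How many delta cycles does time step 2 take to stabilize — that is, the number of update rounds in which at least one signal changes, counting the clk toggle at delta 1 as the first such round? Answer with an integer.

4

t0.Δ0 w5=1 w4=1 w3=1 w6=1 w1=1 clk=0 w0=1 w2=0
t0.Δ1 w5=1 w4=1 w3=1 w6=1 w1=1 clk=1 w0=1 w2=0
t0.Δ2 w5=1 w4=1 w3=1 w6=1 w1=1 clk=1 w0=1 w2=1
t0.Δ3 w5=1 w4=1 w3=0 w6=1 w1=1 clk=1 w0=1 w2=1
t0.Δ4 w5=1 w4=1 w3=0 w6=1 w1=1 clk=1 w0=0 w2=1
t0.Δ5 w5=1 w4=1 w3=0 w6=0 w1=1 clk=1 w0=0 w2=1
t1.Δ0 w5=1 w4=1 w3=0 w6=0 w1=1 clk=1 w0=0 w2=1
t1.Δ1 w5=1 w4=1 w3=0 w6=0 w1=1 clk=0 w0=0 w2=1
t2.Δ0 w5=1 w4=1 w3=0 w6=0 w1=1 clk=0 w0=0 w2=1
t2.Δ1 w5=0 w4=1 w3=0 w6=0 w1=1 clk=1 w0=0 w2=1
t2.Δ2 w5=0 w4=1 w3=1 w6=0 w1=1 clk=1 w0=0 w2=0
t2.Δ3 w5=0 w4=1 w3=0 w6=0 w1=0 clk=1 w0=1 w2=0
t2.Δ4 w5=0 w4=0 w3=0 w6=0 w1=0 clk=1 w0=0 w2=0
t3.Δ0 w5=0 w4=0 w3=0 w6=0 w1=0 clk=1 w0=0 w2=0
t3.Δ1 w5=0 w4=0 w3=0 w6=0 w1=0 clk=0 w0=0 w2=0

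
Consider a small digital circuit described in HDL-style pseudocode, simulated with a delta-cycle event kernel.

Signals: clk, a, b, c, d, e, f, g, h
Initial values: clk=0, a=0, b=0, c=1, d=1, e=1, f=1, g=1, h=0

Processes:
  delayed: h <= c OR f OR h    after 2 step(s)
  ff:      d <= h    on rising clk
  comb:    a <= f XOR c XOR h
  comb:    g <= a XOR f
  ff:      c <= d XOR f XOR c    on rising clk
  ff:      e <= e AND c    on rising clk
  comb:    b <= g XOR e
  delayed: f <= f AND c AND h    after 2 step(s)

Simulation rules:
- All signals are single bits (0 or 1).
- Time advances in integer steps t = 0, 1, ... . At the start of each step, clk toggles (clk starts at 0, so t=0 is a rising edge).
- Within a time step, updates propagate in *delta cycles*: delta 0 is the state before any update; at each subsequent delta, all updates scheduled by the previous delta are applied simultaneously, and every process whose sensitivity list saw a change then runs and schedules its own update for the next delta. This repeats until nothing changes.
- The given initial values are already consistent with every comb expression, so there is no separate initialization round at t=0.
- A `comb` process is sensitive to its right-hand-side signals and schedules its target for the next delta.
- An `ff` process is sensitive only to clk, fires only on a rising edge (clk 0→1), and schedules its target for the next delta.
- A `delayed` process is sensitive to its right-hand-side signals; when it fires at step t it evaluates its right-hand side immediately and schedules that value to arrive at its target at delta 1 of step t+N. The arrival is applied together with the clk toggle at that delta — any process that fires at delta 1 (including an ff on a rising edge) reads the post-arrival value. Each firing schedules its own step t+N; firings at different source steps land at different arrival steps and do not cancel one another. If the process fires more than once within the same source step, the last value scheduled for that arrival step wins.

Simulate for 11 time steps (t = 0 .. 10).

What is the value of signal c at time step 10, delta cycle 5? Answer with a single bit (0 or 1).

1

t0.Δ0 a=0 h=0 e=1 f=1 g=1 c=1 d=1 b=0 clk=0
t0.Δ1 a=0 h=0 e=1 f=1 g=1 c=1 d=1 b=0 clk=1
t0.Δ2 a=0 h=0 e=1 f=1 g=1 c=1 d=0 b=0 clk=1
t1.Δ0 a=0 h=0 e=1 f=1 g=1 c=1 d=0 b=0 clk=1
t1.Δ1 a=0 h=0 e=1 f=1 g=1 c=1 d=0 b=0 clk=0
t2.Δ0 a=0 h=0 e=1 f=1 g=1 c=1 d=0 b=0 clk=0
t2.Δ1 a=0 h=0 e=1 f=1 g=1 c=1 d=0 b=0 clk=1
t2.Δ2 a=0 h=0 e=1 f=1 g=1 c=0 d=0 b=0 clk=1
t2.Δ3 a=1 h=0 e=1 f=1 g=1 c=0 d=0 b=0 clk=1
t2.Δ4 a=1 h=0 e=1 f=1 g=0 c=0 d=0 b=0 clk=1
t2.Δ5 a=1 h=0 e=1 f=1 g=0 c=0 d=0 b=1 clk=1
t3.Δ0 a=1 h=0 e=1 f=1 g=0 c=0 d=0 b=1 clk=1
t3.Δ1 a=1 h=0 e=1 f=1 g=0 c=0 d=0 b=1 clk=0
t4.Δ0 a=1 h=0 e=1 f=1 g=0 c=0 d=0 b=1 clk=0
t4.Δ1 a=1 h=1 e=1 f=0 g=0 c=0 d=0 b=1 clk=1
t4.Δ2 a=1 h=1 e=0 f=0 g=1 c=0 d=1 b=1 clk=1
t5.Δ0 a=1 h=1 e=0 f=0 g=1 c=0 d=1 b=1 clk=1
t5.Δ1 a=1 h=1 e=0 f=0 g=1 c=0 d=1 b=1 clk=0
t6.Δ0 a=1 h=1 e=0 f=0 g=1 c=0 d=1 b=1 clk=0
t6.Δ1 a=1 h=1 e=0 f=0 g=1 c=0 d=1 b=1 clk=1
t6.Δ2 a=1 h=1 e=0 f=0 g=1 c=1 d=1 b=1 clk=1
t6.Δ3 a=0 h=1 e=0 f=0 g=1 c=1 d=1 b=1 clk=1
t6.Δ4 a=0 h=1 e=0 f=0 g=0 c=1 d=1 b=1 clk=1
t6.Δ5 a=0 h=1 e=0 f=0 g=0 c=1 d=1 b=0 clk=1
t7.Δ0 a=0 h=1 e=0 f=0 g=0 c=1 d=1 b=0 clk=1
t7.Δ1 a=0 h=1 e=0 f=0 g=0 c=1 d=1 b=0 clk=0
t8.Δ0 a=0 h=1 e=0 f=0 g=0 c=1 d=1 b=0 clk=0
t8.Δ1 a=0 h=1 e=0 f=0 g=0 c=1 d=1 b=0 clk=1
t8.Δ2 a=0 h=1 e=0 f=0 g=0 c=0 d=1 b=0 clk=1
t8.Δ3 a=1 h=1 e=0 f=0 g=0 c=0 d=1 b=0 clk=1
t8.Δ4 a=1 h=1 e=0 f=0 g=1 c=0 d=1 b=0 clk=1
t8.Δ5 a=1 h=1 e=0 f=0 g=1 c=0 d=1 b=1 clk=1
t9.Δ0 a=1 h=1 e=0 f=0 g=1 c=0 d=1 b=1 clk=1
t9.Δ1 a=1 h=1 e=0 f=0 g=1 c=0 d=1 b=1 clk=0
t10.Δ0 a=1 h=1 e=0 f=0 g=1 c=0 d=1 b=1 clk=0
t10.Δ1 a=1 h=1 e=0 f=0 g=1 c=0 d=1 b=1 clk=1
t10.Δ2 a=1 h=1 e=0 f=0 g=1 c=1 d=1 b=1 clk=1
t10.Δ3 a=0 h=1 e=0 f=0 g=1 c=1 d=1 b=1 clk=1
t10.Δ4 a=0 h=1 e=0 f=0 g=0 c=1 d=1 b=1 clk=1
t10.Δ5 a=0 h=1 e=0 f=0 g=0 c=1 d=1 b=0 clk=1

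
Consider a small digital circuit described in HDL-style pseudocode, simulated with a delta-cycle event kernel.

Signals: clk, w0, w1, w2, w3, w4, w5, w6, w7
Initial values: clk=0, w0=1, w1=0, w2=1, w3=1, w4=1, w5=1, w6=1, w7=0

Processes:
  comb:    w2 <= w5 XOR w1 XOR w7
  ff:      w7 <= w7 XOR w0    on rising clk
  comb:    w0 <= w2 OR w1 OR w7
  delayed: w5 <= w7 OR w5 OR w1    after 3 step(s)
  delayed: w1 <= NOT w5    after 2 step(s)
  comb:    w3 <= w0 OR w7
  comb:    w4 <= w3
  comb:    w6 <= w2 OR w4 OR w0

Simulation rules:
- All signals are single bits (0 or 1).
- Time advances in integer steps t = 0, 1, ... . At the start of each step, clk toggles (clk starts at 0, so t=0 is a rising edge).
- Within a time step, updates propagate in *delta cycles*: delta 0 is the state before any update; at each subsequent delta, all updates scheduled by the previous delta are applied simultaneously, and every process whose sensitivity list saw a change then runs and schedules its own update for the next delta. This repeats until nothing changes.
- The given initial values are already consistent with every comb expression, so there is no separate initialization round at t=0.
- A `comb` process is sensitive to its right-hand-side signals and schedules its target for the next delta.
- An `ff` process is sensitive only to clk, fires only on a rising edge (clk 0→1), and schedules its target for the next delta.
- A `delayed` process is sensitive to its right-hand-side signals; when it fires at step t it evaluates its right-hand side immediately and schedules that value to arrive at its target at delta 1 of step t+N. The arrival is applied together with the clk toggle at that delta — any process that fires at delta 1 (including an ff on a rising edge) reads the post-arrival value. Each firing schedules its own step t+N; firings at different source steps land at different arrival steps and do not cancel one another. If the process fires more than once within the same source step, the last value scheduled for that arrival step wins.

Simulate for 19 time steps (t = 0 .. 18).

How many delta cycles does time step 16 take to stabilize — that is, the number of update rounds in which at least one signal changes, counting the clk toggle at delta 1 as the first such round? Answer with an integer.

3

[bits: w0,w7,w1,w4,clk,w2,w5,w3,w6]
t=0: Δ0=100101111 Δ1=100111111 Δ2=110111111 Δ3=110110111 | 3Δ
t=1: Δ0=110110111 Δ1=110100111 | 1Δ
t=2: Δ0=110100111 Δ1=110110111 Δ2=100110111 Δ3=000111111 Δ4=100111101 Δ5=100011111 Δ6=100111111 | 6Δ
t=3: Δ0=100111111 Δ1=100101111 | 1Δ
t=4: Δ0=100101111 Δ1=100111111 Δ2=110111111 Δ3=110110111 | 3Δ
t=5: Δ0=110110111 Δ1=110100111 | 1Δ
t=6: Δ0=110100111 Δ1=110110111 Δ2=100110111 Δ3=000111111 Δ4=100111101 Δ5=100011111 Δ6=100111111 | 6Δ
t=7: Δ0=100111111 Δ1=100101111 | 1Δ
t=8: Δ0=100101111 Δ1=100111111 Δ2=110111111 Δ3=110110111 | 3Δ
t=9: Δ0=110110111 Δ1=110100111 | 1Δ
t=10: Δ0=110100111 Δ1=110110111 Δ2=100110111 Δ3=000111111 Δ4=100111101 Δ5=100011111 Δ6=100111111 | 6Δ
t=11: Δ0=100111111 Δ1=100101111 | 1Δ
t=12: Δ0=100101111 Δ1=100111111 Δ2=110111111 Δ3=110110111 | 3Δ
t=13: Δ0=110110111 Δ1=110100111 | 1Δ
t=14: Δ0=110100111 Δ1=110110111 Δ2=100110111 Δ3=000111111 Δ4=100111101 Δ5=100011111 Δ6=100111111 | 6Δ
t=15: Δ0=100111111 Δ1=100101111 | 1Δ
t=16: Δ0=100101111 Δ1=100111111 Δ2=110111111 Δ3=110110111 | 3Δ
t=17: Δ0=110110111 Δ1=110100111 | 1Δ
t=18: Δ0=110100111 Δ1=110110111 Δ2=100110111 Δ3=000111111 Δ4=100111101 Δ5=100011111 Δ6=100111111 | 6Δ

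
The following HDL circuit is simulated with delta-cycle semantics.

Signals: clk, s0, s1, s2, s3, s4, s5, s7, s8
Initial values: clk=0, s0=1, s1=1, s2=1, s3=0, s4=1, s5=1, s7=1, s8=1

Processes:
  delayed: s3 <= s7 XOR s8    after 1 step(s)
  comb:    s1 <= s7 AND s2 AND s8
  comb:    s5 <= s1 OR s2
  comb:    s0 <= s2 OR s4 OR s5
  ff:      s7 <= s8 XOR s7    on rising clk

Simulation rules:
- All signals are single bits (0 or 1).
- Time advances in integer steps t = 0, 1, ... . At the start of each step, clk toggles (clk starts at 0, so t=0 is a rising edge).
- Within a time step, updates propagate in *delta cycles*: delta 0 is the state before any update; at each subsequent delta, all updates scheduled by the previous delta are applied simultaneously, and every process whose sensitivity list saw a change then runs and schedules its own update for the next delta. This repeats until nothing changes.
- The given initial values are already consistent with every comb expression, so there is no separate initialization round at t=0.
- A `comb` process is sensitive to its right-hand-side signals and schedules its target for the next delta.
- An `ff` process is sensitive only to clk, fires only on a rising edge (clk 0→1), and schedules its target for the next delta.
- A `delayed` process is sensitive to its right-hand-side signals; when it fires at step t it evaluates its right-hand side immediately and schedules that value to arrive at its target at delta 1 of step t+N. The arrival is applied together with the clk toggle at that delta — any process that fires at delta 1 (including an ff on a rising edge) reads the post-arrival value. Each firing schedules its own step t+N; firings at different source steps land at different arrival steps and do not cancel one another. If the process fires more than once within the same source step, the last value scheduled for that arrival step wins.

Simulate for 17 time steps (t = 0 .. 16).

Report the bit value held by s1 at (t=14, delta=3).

[bits: s2,s0,s4,s3,s8,s7,s5,clk,s1]
t=0: Δ0=111011101 Δ1=111011111 Δ2=111010111 Δ3=111010110 | 3Δ
t=1: Δ0=111010110 Δ1=111110100 | 1Δ
t=2: Δ0=111110100 Δ1=111110110 Δ2=111111110 Δ3=111111111 | 3Δ
t=3: Δ0=111111111 Δ1=111011101 | 1Δ
t=4: Δ0=111011101 Δ1=111011111 Δ2=111010111 Δ3=111010110 | 3Δ
t=5: Δ0=111010110 Δ1=111110100 | 1Δ
t=6: Δ0=111110100 Δ1=111110110 Δ2=111111110 Δ3=111111111 | 3Δ
t=7: Δ0=111111111 Δ1=111011101 | 1Δ
t=8: Δ0=111011101 Δ1=111011111 Δ2=111010111 Δ3=111010110 | 3Δ
t=9: Δ0=111010110 Δ1=111110100 | 1Δ
t=10: Δ0=111110100 Δ1=111110110 Δ2=111111110 Δ3=111111111 | 3Δ
t=11: Δ0=111111111 Δ1=111011101 | 1Δ
t=12: Δ0=111011101 Δ1=111011111 Δ2=111010111 Δ3=111010110 | 3Δ
t=13: Δ0=111010110 Δ1=111110100 | 1Δ
t=14: Δ0=111110100 Δ1=111110110 Δ2=111111110 Δ3=111111111 | 3Δ
t=15: Δ0=111111111 Δ1=111011101 | 1Δ
t=16: Δ0=111011101 Δ1=111011111 Δ2=111010111 Δ3=111010110 | 3Δ

1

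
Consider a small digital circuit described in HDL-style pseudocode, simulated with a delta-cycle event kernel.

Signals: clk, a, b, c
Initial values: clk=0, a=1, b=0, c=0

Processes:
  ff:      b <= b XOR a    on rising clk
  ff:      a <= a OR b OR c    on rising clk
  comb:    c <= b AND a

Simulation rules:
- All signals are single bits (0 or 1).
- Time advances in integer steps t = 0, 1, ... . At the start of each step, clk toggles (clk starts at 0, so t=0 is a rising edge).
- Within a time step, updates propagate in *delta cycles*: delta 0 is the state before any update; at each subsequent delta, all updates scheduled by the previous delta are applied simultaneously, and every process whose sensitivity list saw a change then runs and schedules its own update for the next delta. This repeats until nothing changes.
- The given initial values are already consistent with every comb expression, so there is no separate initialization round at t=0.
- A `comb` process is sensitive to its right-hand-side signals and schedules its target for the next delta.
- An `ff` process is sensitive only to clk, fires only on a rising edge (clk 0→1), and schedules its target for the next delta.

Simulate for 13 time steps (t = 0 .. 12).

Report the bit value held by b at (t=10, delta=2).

0

[bits: b,clk,c,a]
t=0: Δ0=0001 Δ1=0101 Δ2=1101 Δ3=1111 | 3Δ
t=1: Δ0=1111 Δ1=1011 | 1Δ
t=2: Δ0=1011 Δ1=1111 Δ2=0111 Δ3=0101 | 3Δ
t=3: Δ0=0101 Δ1=0001 | 1Δ
t=4: Δ0=0001 Δ1=0101 Δ2=1101 Δ3=1111 | 3Δ
t=5: Δ0=1111 Δ1=1011 | 1Δ
t=6: Δ0=1011 Δ1=1111 Δ2=0111 Δ3=0101 | 3Δ
t=7: Δ0=0101 Δ1=0001 | 1Δ
t=8: Δ0=0001 Δ1=0101 Δ2=1101 Δ3=1111 | 3Δ
t=9: Δ0=1111 Δ1=1011 | 1Δ
t=10: Δ0=1011 Δ1=1111 Δ2=0111 Δ3=0101 | 3Δ
t=11: Δ0=0101 Δ1=0001 | 1Δ
t=12: Δ0=0001 Δ1=0101 Δ2=1101 Δ3=1111 | 3Δ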